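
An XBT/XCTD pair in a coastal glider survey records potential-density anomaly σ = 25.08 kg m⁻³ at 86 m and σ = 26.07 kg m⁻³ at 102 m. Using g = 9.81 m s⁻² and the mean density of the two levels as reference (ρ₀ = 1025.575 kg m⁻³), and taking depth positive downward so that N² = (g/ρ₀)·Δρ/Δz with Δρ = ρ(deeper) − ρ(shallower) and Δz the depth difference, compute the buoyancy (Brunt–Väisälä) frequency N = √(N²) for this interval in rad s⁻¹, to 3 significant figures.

0.0243 rad s⁻¹

Δρ = 1026.07 − 1025.08 = 0.99 kg m⁻³ over Δz = 102 − 86 = 16 m.
N² = (9.81/1025.575) × (0.99/16) = 5.9186 × 10⁻⁴ s⁻².
N = √(5.9186 × 10⁻⁴) = 0.024328 rad s⁻¹ ≈ 0.0243 rad s⁻¹.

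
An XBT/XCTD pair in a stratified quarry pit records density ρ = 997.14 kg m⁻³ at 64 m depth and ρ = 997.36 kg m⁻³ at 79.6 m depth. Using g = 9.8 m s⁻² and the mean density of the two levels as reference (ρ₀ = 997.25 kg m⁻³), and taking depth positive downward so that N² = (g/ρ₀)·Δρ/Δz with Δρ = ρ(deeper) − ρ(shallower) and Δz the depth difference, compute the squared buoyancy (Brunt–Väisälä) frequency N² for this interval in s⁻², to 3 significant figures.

Δρ = 997.36 − 997.14 = 0.22 kg m⁻³ over Δz = 79.6 − 64 = 15.6 m.
N² = (9.8/997.25) × (0.22/15.6) = 1.3859 × 10⁻⁴ s⁻² ≈ 1.39 × 10⁻⁴ s⁻².

1.39 × 10⁻⁴ s⁻²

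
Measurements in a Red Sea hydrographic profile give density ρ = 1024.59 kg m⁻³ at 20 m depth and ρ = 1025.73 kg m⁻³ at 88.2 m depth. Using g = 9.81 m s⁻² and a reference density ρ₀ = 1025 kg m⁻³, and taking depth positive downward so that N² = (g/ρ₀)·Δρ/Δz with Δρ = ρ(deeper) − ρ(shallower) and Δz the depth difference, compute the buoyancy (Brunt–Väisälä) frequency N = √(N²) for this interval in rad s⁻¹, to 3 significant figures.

0.0126 rad s⁻¹

Δρ = 1025.73 − 1024.59 = 1.14 kg m⁻³ over Δz = 88.2 − 20 = 68.2 m.
N² = (9.81/1025) × (1.14/68.2) = 1.5998 × 10⁻⁴ s⁻².
N = √(1.5998 × 10⁻⁴) = 0.012648 rad s⁻¹ ≈ 0.0126 rad s⁻¹.
Since Δρ > 0 the layer is stably stratified.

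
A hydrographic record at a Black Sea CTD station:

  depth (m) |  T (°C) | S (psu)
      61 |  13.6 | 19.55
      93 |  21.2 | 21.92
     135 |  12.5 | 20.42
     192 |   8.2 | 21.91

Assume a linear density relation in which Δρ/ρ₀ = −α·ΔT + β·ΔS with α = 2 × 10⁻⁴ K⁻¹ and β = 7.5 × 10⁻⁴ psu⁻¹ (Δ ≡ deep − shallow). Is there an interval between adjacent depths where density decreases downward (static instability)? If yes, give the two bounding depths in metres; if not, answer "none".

Evaluate Δρ/ρ₀ = −αΔT + βΔS across each adjacent pair:
  61–93 m: −αΔT+βΔS = −(2 × 10⁻⁴)(+7.6)+(7.5 × 10⁻⁴)(+2.37) = 2.6 × 10⁻⁴ → stable
  93–135 m: −αΔT+βΔS = −(2 × 10⁻⁴)(-8.7)+(7.5 × 10⁻⁴)(-1.50) = 6.1 × 10⁻⁴ → stable
  135–192 m: −αΔT+βΔS = −(2 × 10⁻⁴)(-4.3)+(7.5 × 10⁻⁴)(+1.49) = 2.0 × 10⁻³ → stable
Every interval has Δρ > 0: the column is stably stratified throughout.

none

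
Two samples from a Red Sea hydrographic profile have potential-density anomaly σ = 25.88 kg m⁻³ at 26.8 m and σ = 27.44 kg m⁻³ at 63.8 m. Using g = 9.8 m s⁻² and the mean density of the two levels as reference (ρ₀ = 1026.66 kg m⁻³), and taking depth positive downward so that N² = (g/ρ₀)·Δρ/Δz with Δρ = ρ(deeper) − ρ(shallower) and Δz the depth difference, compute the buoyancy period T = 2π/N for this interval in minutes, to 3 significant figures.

Δρ = 1027.44 − 1025.88 = 1.56 kg m⁻³ over Δz = 63.8 − 26.8 = 37 m.
N² = (9.8/1026.66) × (1.56/37) = 4.0246 × 10⁻⁴ s⁻².
N = √(4.0246 × 10⁻⁴) = 0.020061 rad s⁻¹, so T = 2π/N = 313.20 s = 5.2200 min ≈ 5.22 min.
A positive N² confirms static stability across the interval.

5.22 min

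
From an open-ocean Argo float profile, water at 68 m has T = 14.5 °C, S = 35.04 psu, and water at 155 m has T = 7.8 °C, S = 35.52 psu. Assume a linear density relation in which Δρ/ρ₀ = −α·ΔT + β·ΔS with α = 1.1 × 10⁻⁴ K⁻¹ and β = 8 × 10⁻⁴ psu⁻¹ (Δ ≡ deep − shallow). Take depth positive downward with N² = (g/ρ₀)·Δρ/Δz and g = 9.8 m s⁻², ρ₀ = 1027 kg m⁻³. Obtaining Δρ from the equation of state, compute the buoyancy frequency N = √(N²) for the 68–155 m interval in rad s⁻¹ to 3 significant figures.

0.0112 rad s⁻¹

ΔT = -6.7 K, ΔS = +0.48 psu (deep − shallow).
Δρ/ρ₀ = −αΔT + βΔS = 7.37 × 10⁻⁴ + 3.84 × 10⁻⁴ = 1.121 × 10⁻³, so Δρ ≈ 1.151 kg m⁻³.
N² = (g/ρ₀)·Δρ/Δz = g·(Δρ/ρ₀)/Δz = 9.8 × 1.121 × 10⁻³ / 87 = 1.2627 × 10⁻⁴ s⁻².
N = √(1.2627 × 10⁻⁴) = 0.011237 rad s⁻¹ ≈ 0.0112 rad s⁻¹.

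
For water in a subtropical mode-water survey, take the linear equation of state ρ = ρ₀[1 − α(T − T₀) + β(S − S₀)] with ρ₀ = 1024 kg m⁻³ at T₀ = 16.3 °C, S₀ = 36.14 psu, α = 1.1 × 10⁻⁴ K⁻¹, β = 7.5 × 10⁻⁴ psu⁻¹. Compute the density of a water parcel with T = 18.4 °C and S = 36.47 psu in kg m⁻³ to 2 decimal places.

1024.02 kg m⁻³

T − T₀ = +2.1 K, S − S₀ = +0.33 psu.
Bracket = 1 − α·(+2.1) + β·(+0.33) = 1 + (1.65 × 10⁻⁵) = 1.0000165.
ρ = 1024 × 1.0000165 = 1024.02 kg m⁻³.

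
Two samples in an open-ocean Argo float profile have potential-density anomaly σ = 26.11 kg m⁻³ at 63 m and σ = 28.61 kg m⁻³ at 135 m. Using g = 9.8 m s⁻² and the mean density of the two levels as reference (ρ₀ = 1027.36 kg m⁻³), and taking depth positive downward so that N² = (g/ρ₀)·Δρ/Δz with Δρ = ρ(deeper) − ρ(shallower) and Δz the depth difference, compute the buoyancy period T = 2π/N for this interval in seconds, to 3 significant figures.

Δρ = 1028.61 − 1026.11 = 2.50 kg m⁻³ over Δz = 135 − 63 = 72 m.
N² = (9.8/1027.36) × (2.50/72) = 3.3122 × 10⁻⁴ s⁻².
N = √(3.3122 × 10⁻⁴) = 0.018199 rad s⁻¹, so T = 2π/N = 345.25 s ≈ 345 s.

345 s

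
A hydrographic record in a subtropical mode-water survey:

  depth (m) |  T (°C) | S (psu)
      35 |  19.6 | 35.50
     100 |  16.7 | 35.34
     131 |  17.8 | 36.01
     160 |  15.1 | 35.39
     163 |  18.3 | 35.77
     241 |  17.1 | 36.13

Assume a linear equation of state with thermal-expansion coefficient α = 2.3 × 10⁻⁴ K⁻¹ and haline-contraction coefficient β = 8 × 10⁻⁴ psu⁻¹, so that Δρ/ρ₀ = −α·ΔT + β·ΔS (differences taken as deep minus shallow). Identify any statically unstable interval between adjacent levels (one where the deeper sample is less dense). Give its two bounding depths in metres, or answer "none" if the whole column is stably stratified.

Evaluate Δρ/ρ₀ = −αΔT + βΔS across each adjacent pair:
  35–100 m: −αΔT+βΔS = −(2.3 × 10⁻⁴)(-2.9)+(8 × 10⁻⁴)(-0.16) = 5.4 × 10⁻⁴ → stable
  100–131 m: −αΔT+βΔS = −(2.3 × 10⁻⁴)(+1.1)+(8 × 10⁻⁴)(+0.67) = 2.8 × 10⁻⁴ → stable
  131–160 m: −αΔT+βΔS = −(2.3 × 10⁻⁴)(-2.7)+(8 × 10⁻⁴)(-0.62) = 1.3 × 10⁻⁴ → stable
  160–163 m: −αΔT+βΔS = −(2.3 × 10⁻⁴)(+3.2)+(8 × 10⁻⁴)(+0.38) = -4.3 × 10⁻⁴ → UNSTABLE
  163–241 m: −αΔT+βΔS = −(2.3 × 10⁻⁴)(-1.2)+(8 × 10⁻⁴)(+0.36) = 5.6 × 10⁻⁴ → stable
The 160–163 m interval has Δρ < 0: lighter water underlies denser water.

160–163 m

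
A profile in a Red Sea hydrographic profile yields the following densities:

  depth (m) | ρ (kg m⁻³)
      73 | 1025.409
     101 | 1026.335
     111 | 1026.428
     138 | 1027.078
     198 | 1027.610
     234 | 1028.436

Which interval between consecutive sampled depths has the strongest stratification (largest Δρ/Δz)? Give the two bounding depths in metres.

Compute the density gradient over each adjacent pair:
  73–101 m: Δρ/Δz = 0.926/28 = 0.033 kg m⁻⁴
  101–111 m: Δρ/Δz = 0.093/10 = 9.3 × 10⁻³ kg m⁻⁴
  111–138 m: Δρ/Δz = 0.650/27 = 0.024 kg m⁻⁴
  138–198 m: Δρ/Δz = 0.532/60 = 8.9 × 10⁻³ kg m⁻⁴
  198–234 m: Δρ/Δz = 0.826/36 = 0.023 kg m⁻⁴
The largest gradient is in the 73–101 m interval — the pycnocline.

73–101 m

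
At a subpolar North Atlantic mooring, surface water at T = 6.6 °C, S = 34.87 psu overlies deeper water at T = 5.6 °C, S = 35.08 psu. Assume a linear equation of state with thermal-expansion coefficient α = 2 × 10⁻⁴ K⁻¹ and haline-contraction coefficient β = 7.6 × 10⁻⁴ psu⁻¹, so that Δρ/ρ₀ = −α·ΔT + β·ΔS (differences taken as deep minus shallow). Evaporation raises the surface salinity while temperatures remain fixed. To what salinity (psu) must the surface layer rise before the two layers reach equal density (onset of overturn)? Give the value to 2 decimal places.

Neutral buoyancy requires −α(T_deep − T_surf) + β(S_deep − S_surf′) = 0.
S_surf′ = S_deep − (α/β)·ΔT = 35.08 − (2 × 10⁻⁴/7.6 × 10⁻⁴)·(-1.0) = 35.3432 psu.
Increase required: 35.3432 − 34.87 = 0.4732 psu.

35.34 psu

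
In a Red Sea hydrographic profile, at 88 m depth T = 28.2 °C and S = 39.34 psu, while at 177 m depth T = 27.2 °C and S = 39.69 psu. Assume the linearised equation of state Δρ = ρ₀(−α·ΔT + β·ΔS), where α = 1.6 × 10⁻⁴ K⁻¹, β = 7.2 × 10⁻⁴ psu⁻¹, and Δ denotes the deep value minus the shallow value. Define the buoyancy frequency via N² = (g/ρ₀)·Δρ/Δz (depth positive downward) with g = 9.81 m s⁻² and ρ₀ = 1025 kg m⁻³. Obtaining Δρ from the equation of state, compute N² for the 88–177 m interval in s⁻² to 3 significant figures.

4.54 × 10⁻⁵ s⁻²

ΔT = -1.0 K, ΔS = +0.35 psu (deep − shallow).
Δρ/ρ₀ = −αΔT + βΔS = 1.60 × 10⁻⁴ + 2.52 × 10⁻⁴ = 4.12 × 10⁻⁴, so Δρ ≈ 0.4223 kg m⁻³.
N² = (g/ρ₀)·Δρ/Δz = g·(Δρ/ρ₀)/Δz = 9.81 × 4.12 × 10⁻⁴ / 89 = 4.5413 × 10⁻⁵ s⁻² ≈ 4.54 × 10⁻⁵ s⁻².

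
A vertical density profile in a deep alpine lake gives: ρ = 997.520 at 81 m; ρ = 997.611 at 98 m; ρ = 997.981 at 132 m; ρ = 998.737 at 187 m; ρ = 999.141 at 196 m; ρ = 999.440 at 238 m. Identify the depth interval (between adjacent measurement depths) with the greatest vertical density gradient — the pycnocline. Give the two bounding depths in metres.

Compute the density gradient over each adjacent pair:
  81–98 m: Δρ/Δz = 0.091/17 = 5.4 × 10⁻³ kg m⁻⁴
  98–132 m: Δρ/Δz = 0.370/34 = 0.011 kg m⁻⁴
  132–187 m: Δρ/Δz = 0.756/55 = 0.014 kg m⁻⁴
  187–196 m: Δρ/Δz = 0.404/9 = 0.045 kg m⁻⁴
  196–238 m: Δρ/Δz = 0.299/42 = 7.1 × 10⁻³ kg m⁻⁴
The largest gradient is in the 187–196 m interval — the pycnocline.

187–196 m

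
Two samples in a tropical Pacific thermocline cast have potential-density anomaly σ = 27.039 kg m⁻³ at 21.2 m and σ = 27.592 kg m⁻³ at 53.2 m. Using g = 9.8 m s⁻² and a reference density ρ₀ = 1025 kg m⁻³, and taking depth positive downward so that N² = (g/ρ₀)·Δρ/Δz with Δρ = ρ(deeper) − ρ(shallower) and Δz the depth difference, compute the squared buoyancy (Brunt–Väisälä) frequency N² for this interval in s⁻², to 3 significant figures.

1.65 × 10⁻⁴ s⁻²

Δρ = 1027.592 − 1027.039 = 0.553 kg m⁻³ over Δz = 53.2 − 21.2 = 32 m.
N² = (9.8/1025) × (0.553/32) = 1.6523 × 10⁻⁴ s⁻² ≈ 1.65 × 10⁻⁴ s⁻².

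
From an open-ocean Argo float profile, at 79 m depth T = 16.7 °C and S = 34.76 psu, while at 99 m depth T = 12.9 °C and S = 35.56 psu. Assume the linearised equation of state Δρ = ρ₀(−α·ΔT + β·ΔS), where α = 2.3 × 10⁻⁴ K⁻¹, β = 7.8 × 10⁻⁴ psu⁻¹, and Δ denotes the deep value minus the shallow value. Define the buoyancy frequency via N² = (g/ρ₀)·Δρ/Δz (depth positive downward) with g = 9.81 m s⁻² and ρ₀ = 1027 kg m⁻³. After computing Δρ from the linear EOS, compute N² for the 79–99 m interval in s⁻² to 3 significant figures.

ΔT = -3.8 K, ΔS = +0.80 psu (deep − shallow).
Δρ/ρ₀ = −αΔT + βΔS = 8.74 × 10⁻⁴ + 6.24 × 10⁻⁴ = 1.498 × 10⁻³, so Δρ ≈ 1.538 kg m⁻³.
N² = (g/ρ₀)·Δρ/Δz = g·(Δρ/ρ₀)/Δz = 9.81 × 1.498 × 10⁻³ / 20 = 7.3477 × 10⁻⁴ s⁻² ≈ 7.35 × 10⁻⁴ s⁻².

7.35 × 10⁻⁴ s⁻²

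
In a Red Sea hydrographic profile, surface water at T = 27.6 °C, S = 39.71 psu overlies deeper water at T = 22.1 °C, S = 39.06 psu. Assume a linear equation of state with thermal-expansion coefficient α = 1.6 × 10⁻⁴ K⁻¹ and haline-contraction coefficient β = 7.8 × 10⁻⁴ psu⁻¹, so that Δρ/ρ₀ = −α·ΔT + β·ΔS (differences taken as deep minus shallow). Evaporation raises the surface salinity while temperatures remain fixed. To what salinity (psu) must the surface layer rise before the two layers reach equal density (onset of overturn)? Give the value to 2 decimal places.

40.19 psu

Neutral buoyancy requires −α(T_deep − T_surf) + β(S_deep − S_surf′) = 0.
S_surf′ = S_deep − (α/β)·ΔT = 39.06 − (1.6 × 10⁻⁴/7.8 × 10⁻⁴)·(-5.5) = 40.1882 psu.
Increase required: 40.1882 − 39.71 = 0.4782 psu.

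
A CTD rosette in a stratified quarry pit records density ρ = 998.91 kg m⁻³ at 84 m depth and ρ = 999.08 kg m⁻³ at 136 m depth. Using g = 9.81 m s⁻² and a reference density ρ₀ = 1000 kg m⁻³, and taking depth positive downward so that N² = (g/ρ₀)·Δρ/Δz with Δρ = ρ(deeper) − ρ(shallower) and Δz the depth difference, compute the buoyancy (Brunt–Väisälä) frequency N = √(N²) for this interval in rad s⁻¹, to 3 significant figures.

Δρ = 999.08 − 998.91 = 0.17 kg m⁻³ over Δz = 136 − 84 = 52 m.
N² = (9.81/1000) × (0.17/52) = 3.2071 × 10⁻⁵ s⁻².
N = √(3.2071 × 10⁻⁵) = 5.6631 × 10⁻³ rad s⁻¹ ≈ 5.66 × 10⁻³ rad s⁻¹.

5.66 × 10⁻³ rad s⁻¹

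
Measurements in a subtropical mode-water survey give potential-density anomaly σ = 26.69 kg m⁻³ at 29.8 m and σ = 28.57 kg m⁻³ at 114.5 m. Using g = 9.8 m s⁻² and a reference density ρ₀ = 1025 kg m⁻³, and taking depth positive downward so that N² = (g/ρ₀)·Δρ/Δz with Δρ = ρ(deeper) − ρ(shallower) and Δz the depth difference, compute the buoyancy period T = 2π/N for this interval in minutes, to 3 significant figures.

Δρ = 1028.57 − 1026.69 = 1.88 kg m⁻³ over Δz = 114.5 − 29.8 = 84.7 m.
N² = (9.8/1025) × (1.88/84.7) = 2.1222 × 10⁻⁴ s⁻².
N = √(2.1222 × 10⁻⁴) = 0.014568 rad s⁻¹, so T = 2π/N = 431.30 s = 7.1883 min ≈ 7.19 min.

7.19 min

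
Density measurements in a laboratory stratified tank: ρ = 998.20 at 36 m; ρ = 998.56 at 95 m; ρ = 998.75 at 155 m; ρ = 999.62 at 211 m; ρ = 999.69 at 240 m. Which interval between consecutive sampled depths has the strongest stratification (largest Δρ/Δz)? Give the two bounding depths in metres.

Compute the density gradient over each adjacent pair:
  36–95 m: Δρ/Δz = 0.36/59 = 6.1 × 10⁻³ kg m⁻⁴
  95–155 m: Δρ/Δz = 0.19/60 = 3.2 × 10⁻³ kg m⁻⁴
  155–211 m: Δρ/Δz = 0.87/56 = 0.016 kg m⁻⁴
  211–240 m: Δρ/Δz = 0.07/29 = 2.4 × 10⁻³ kg m⁻⁴
The largest gradient is in the 155–211 m interval — the pycnocline.

155–211 m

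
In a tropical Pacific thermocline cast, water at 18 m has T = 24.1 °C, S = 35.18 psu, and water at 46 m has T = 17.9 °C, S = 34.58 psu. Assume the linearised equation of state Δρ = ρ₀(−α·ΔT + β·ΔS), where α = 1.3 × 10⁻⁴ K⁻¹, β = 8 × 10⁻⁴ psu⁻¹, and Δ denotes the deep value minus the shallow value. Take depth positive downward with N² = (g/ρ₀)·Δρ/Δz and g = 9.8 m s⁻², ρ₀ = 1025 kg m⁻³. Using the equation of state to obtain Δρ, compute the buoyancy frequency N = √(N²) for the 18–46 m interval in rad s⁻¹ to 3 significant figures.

0.0107 rad s⁻¹

ΔT = -6.2 K, ΔS = -0.60 psu (deep − shallow).
Δρ/ρ₀ = −αΔT + βΔS = 8.06 × 10⁻⁴ − 4.80 × 10⁻⁴ = 3.26 × 10⁻⁴, so Δρ ≈ 0.3341 kg m⁻³.
N² = (g/ρ₀)·Δρ/Δz = g·(Δρ/ρ₀)/Δz = 9.8 × 3.26 × 10⁻⁴ / 28 = 1.1410 × 10⁻⁴ s⁻².
N = √(1.1410 × 10⁻⁴) = 0.010682 rad s⁻¹ ≈ 0.0107 rad s⁻¹.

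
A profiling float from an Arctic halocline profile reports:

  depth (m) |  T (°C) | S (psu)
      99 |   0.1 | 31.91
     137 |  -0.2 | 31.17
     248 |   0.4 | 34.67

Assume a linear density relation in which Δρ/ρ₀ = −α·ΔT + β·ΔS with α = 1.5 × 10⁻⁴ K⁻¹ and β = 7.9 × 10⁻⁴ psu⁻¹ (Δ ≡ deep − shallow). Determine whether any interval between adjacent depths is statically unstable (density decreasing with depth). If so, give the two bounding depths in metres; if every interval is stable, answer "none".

Evaluate Δρ/ρ₀ = −αΔT + βΔS across each adjacent pair:
  99–137 m: −αΔT+βΔS = −(1.5 × 10⁻⁴)(-0.3)+(7.9 × 10⁻⁴)(-0.74) = -5.4 × 10⁻⁴ → UNSTABLE
  137–248 m: −αΔT+βΔS = −(1.5 × 10⁻⁴)(+0.6)+(7.9 × 10⁻⁴)(+3.50) = 2.7 × 10⁻³ → stable
The 99–137 m interval has Δρ < 0: lighter water underlies denser water.

99–137 m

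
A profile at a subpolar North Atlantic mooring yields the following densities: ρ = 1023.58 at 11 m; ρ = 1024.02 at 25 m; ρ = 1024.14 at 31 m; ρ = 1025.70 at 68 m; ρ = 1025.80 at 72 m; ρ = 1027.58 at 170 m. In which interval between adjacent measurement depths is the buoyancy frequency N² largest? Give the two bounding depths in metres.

Compute the density gradient over each adjacent pair:
  11–25 m: Δρ/Δz = 0.44/14 = 0.031 kg m⁻⁴
  25–31 m: Δρ/Δz = 0.12/6 = 0.020 kg m⁻⁴
  31–68 m: Δρ/Δz = 1.56/37 = 0.042 kg m⁻⁴
  68–72 m: Δρ/Δz = 0.10/4 = 0.025 kg m⁻⁴
  72–170 m: Δρ/Δz = 1.78/98 = 0.018 kg m⁻⁴
The largest gradient is in the 31–68 m interval — the pycnocline.

31–68 m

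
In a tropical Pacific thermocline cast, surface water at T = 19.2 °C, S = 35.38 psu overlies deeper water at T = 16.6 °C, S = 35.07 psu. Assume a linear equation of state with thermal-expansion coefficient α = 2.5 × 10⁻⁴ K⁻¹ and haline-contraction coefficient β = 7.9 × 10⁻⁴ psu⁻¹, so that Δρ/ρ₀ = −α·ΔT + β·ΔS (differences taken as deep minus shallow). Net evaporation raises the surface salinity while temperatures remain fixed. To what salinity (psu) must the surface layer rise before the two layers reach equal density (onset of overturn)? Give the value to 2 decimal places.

35.89 psu

Neutral buoyancy requires −α(T_deep − T_surf) + β(S_deep − S_surf′) = 0.
S_surf′ = S_deep − (α/β)·ΔT = 35.07 − (2.5 × 10⁻⁴/7.9 × 10⁻⁴)·(-2.6) = 35.8928 psu.
Increase required: 35.8928 − 35.38 = 0.5128 psu.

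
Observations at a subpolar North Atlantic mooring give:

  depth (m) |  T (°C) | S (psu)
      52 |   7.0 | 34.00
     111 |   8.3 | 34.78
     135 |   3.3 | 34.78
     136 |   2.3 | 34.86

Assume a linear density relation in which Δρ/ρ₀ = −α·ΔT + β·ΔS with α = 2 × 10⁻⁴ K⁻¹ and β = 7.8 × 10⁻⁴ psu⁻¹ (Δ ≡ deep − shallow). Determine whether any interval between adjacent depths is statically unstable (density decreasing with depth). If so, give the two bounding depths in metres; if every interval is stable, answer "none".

Evaluate Δρ/ρ₀ = −αΔT + βΔS across each adjacent pair:
  52–111 m: −αΔT+βΔS = −(2 × 10⁻⁴)(+1.3)+(7.8 × 10⁻⁴)(+0.78) = 3.5 × 10⁻⁴ → stable
  111–135 m: −αΔT+βΔS = −(2 × 10⁻⁴)(-5.0)+(7.8 × 10⁻⁴)(+0.00) = 1.0 × 10⁻³ → stable
  135–136 m: −αΔT+βΔS = −(2 × 10⁻⁴)(-1.0)+(7.8 × 10⁻⁴)(+0.08) = 2.6 × 10⁻⁴ → stable
Every interval has Δρ > 0: the column is stably stratified throughout.

none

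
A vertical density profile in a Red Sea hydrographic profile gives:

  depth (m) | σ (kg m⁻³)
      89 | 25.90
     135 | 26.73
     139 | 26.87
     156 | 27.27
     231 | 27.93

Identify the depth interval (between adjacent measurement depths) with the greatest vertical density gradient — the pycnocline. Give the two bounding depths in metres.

Compute the density gradient over each adjacent pair:
  89–135 m: Δρ/Δz = 0.83/46 = 0.018 kg m⁻⁴
  135–139 m: Δρ/Δz = 0.14/4 = 0.035 kg m⁻⁴
  139–156 m: Δρ/Δz = 0.40/17 = 0.024 kg m⁻⁴
  156–231 m: Δρ/Δz = 0.66/75 = 8.8 × 10⁻³ kg m⁻⁴
The largest gradient is in the 135–139 m interval — the pycnocline.

135–139 m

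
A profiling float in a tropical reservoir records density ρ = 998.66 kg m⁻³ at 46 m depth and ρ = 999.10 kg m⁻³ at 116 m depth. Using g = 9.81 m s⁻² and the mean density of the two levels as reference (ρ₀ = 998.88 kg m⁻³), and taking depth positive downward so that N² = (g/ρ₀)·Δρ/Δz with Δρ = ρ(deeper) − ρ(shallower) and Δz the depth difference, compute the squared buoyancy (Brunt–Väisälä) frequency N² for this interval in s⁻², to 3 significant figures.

Δρ = 999.10 − 998.66 = 0.44 kg m⁻³ over Δz = 116 − 46 = 70 m.
N² = (9.81/998.88) × (0.44/70) = 6.1732 × 10⁻⁵ s⁻² ≈ 6.17 × 10⁻⁵ s⁻².

6.17 × 10⁻⁵ s⁻²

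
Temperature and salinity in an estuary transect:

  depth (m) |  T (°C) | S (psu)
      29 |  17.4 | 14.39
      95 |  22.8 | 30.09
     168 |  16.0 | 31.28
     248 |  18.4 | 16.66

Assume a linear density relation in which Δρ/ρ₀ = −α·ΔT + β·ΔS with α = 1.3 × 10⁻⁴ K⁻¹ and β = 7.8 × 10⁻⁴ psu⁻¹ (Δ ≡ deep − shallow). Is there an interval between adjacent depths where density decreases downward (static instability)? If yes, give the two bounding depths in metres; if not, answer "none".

Evaluate Δρ/ρ₀ = −αΔT + βΔS across each adjacent pair:
  29–95 m: −αΔT+βΔS = −(1.3 × 10⁻⁴)(+5.4)+(7.8 × 10⁻⁴)(+15.70) = 0.012 → stable
  95–168 m: −αΔT+βΔS = −(1.3 × 10⁻⁴)(-6.8)+(7.8 × 10⁻⁴)(+1.19) = 1.8 × 10⁻³ → stable
  168–248 m: −αΔT+βΔS = −(1.3 × 10⁻⁴)(+2.4)+(7.8 × 10⁻⁴)(-14.62) = -0.012 → UNSTABLE
The 168–248 m interval has Δρ < 0: lighter water underlies denser water.

168–248 m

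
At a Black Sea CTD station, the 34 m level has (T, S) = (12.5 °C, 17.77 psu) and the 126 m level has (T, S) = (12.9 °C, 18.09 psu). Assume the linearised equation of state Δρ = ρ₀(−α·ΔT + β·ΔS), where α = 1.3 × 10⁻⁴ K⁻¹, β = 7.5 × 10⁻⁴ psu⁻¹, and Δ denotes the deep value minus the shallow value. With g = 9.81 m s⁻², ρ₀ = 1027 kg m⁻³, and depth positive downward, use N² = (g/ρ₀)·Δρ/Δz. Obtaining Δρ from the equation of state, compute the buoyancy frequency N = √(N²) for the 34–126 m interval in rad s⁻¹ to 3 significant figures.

ΔT = +0.4 K, ΔS = +0.32 psu (deep − shallow).
Δρ/ρ₀ = −αΔT + βΔS = -5.20 × 10⁻⁵ + 2.40 × 10⁻⁴ = 1.88 × 10⁻⁴, so Δρ ≈ 0.1931 kg m⁻³.
N² = (g/ρ₀)·Δρ/Δz = g·(Δρ/ρ₀)/Δz = 9.81 × 1.88 × 10⁻⁴ / 92 = 2.0047 × 10⁻⁵ s⁻².
N = √(2.0047 × 10⁻⁵) = 4.4774 × 10⁻³ rad s⁻¹ ≈ 4.48 × 10⁻³ rad s⁻¹.

4.48 × 10⁻³ rad s⁻¹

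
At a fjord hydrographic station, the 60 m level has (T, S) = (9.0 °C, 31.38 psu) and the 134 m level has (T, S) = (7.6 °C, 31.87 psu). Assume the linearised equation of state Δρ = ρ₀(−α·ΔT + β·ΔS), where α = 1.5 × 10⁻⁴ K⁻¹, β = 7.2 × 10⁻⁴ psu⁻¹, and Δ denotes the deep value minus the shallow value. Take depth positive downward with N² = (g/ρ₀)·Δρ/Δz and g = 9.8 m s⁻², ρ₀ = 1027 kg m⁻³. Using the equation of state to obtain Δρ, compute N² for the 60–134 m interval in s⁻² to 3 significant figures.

7.45 × 10⁻⁵ s⁻²

ΔT = -1.4 K, ΔS = +0.49 psu (deep − shallow).
Δρ/ρ₀ = −αΔT + βΔS = 2.10 × 10⁻⁴ + 3.528 × 10⁻⁴ = 5.628 × 10⁻⁴, so Δρ ≈ 0.5780 kg m⁻³.
N² = (g/ρ₀)·Δρ/Δz = g·(Δρ/ρ₀)/Δz = 9.8 × 5.628 × 10⁻⁴ / 74 = 7.4533 × 10⁻⁵ s⁻² ≈ 7.45 × 10⁻⁵ s⁻².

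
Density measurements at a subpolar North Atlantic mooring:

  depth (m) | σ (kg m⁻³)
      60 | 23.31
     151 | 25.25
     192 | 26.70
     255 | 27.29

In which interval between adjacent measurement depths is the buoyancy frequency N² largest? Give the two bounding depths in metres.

151–192 m

Compute the density gradient over each adjacent pair:
  60–151 m: Δρ/Δz = 1.94/91 = 0.021 kg m⁻⁴
  151–192 m: Δρ/Δz = 1.45/41 = 0.035 kg m⁻⁴
  192–255 m: Δρ/Δz = 0.59/63 = 9.4 × 10⁻³ kg m⁻⁴
The largest gradient is in the 151–192 m interval — the pycnocline.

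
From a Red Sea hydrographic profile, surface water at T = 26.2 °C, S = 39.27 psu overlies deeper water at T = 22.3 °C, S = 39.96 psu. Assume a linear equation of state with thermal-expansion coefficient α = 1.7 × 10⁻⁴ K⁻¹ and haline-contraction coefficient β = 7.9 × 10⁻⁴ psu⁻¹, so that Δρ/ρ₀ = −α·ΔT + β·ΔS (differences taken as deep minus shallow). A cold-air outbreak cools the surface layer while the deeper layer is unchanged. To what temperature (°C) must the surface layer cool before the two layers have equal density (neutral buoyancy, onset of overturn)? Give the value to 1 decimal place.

Neutral buoyancy requires Δρ = 0, i.e. −α(T_deep − T_surf′) + β(S_deep − S_surf) = 0.
T_surf′ = T_deep − (β/α)·ΔS = 22.3 − (7.9 × 10⁻⁴/1.7 × 10⁻⁴)·(+0.69) = 19.094 °C.
Cooling required: 26.2 − (19.094) = 7.106 °C.

19.1 °C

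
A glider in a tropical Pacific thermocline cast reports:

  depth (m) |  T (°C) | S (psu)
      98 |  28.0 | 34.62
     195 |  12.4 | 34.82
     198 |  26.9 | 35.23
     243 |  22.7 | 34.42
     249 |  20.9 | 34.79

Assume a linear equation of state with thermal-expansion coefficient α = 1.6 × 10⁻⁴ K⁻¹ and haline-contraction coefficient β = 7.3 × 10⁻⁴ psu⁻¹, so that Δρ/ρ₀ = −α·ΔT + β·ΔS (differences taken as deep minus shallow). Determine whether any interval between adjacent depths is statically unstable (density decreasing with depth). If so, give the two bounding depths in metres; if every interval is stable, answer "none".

Evaluate Δρ/ρ₀ = −αΔT + βΔS across each adjacent pair:
  98–195 m: −αΔT+βΔS = −(1.6 × 10⁻⁴)(-15.6)+(7.3 × 10⁻⁴)(+0.20) = 2.6 × 10⁻³ → stable
  195–198 m: −αΔT+βΔS = −(1.6 × 10⁻⁴)(+14.5)+(7.3 × 10⁻⁴)(+0.41) = -2.0 × 10⁻³ → UNSTABLE
  198–243 m: −αΔT+βΔS = −(1.6 × 10⁻⁴)(-4.2)+(7.3 × 10⁻⁴)(-0.81) = 8.1 × 10⁻⁵ → stable
  243–249 m: −αΔT+βΔS = −(1.6 × 10⁻⁴)(-1.8)+(7.3 × 10⁻⁴)(+0.37) = 5.6 × 10⁻⁴ → stable
The 195–198 m interval has Δρ < 0: lighter water underlies denser water.

195–198 m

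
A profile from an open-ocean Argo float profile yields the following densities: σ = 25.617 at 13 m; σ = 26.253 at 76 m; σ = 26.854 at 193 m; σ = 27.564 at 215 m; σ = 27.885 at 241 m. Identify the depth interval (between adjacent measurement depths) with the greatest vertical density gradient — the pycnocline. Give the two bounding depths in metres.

193–215 m

Compute the density gradient over each adjacent pair:
  13–76 m: Δρ/Δz = 0.636/63 = 0.010 kg m⁻⁴
  76–193 m: Δρ/Δz = 0.601/117 = 5.1 × 10⁻³ kg m⁻⁴
  193–215 m: Δρ/Δz = 0.710/22 = 0.032 kg m⁻⁴
  215–241 m: Δρ/Δz = 0.321/26 = 0.012 kg m⁻⁴
The largest gradient is in the 193–215 m interval — the pycnocline.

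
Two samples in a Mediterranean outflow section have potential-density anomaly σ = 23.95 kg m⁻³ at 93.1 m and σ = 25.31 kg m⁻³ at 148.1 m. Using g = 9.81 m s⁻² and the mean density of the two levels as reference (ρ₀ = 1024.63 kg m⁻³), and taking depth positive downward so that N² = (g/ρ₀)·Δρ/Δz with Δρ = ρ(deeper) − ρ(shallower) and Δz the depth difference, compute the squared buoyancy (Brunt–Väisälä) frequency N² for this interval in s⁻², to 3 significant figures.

Δρ = 1025.31 − 1023.95 = 1.36 kg m⁻³ over Δz = 148.1 − 93.1 = 55 m.
N² = (9.81/1024.63) × (1.36/55) = 2.3674 × 10⁻⁴ s⁻² ≈ 2.37 × 10⁻⁴ s⁻².
A positive N² confirms static stability across the interval.

2.37 × 10⁻⁴ s⁻²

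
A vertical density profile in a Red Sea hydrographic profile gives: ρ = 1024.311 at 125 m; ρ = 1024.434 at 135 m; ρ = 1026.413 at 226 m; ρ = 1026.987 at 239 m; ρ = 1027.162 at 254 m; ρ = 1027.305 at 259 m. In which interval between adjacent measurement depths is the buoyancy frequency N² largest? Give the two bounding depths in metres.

226–239 m

Compute the density gradient over each adjacent pair:
  125–135 m: Δρ/Δz = 0.123/10 = 0.012 kg m⁻⁴
  135–226 m: Δρ/Δz = 1.979/91 = 0.022 kg m⁻⁴
  226–239 m: Δρ/Δz = 0.574/13 = 0.044 kg m⁻⁴
  239–254 m: Δρ/Δz = 0.175/15 = 0.012 kg m⁻⁴
  254–259 m: Δρ/Δz = 0.143/5 = 0.029 kg m⁻⁴
The largest gradient is in the 226–239 m interval — the pycnocline.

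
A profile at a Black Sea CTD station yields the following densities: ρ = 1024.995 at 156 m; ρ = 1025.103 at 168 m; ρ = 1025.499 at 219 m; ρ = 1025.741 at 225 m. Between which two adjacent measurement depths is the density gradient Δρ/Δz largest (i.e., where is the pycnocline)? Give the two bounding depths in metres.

219–225 m

Compute the density gradient over each adjacent pair:
  156–168 m: Δρ/Δz = 0.108/12 = 9.0 × 10⁻³ kg m⁻⁴
  168–219 m: Δρ/Δz = 0.396/51 = 7.8 × 10⁻³ kg m⁻⁴
  219–225 m: Δρ/Δz = 0.242/6 = 0.040 kg m⁻⁴
The largest gradient is in the 219–225 m interval — the pycnocline.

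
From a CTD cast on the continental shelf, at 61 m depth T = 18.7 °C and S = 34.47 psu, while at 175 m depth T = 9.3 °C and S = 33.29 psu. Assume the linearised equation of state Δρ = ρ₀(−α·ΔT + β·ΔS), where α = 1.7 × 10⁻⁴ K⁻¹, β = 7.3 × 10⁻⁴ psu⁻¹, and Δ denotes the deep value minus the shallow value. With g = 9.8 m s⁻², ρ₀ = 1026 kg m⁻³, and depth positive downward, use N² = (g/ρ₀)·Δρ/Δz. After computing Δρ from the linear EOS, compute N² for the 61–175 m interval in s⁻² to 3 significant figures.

ΔT = -9.4 K, ΔS = -1.18 psu (deep − shallow).
Δρ/ρ₀ = −αΔT + βΔS = 1.598 × 10⁻³ − 8.614 × 10⁻⁴ = 7.366 × 10⁻⁴, so Δρ ≈ 0.7558 kg m⁻³.
N² = (g/ρ₀)·Δρ/Δz = g·(Δρ/ρ₀)/Δz = 9.8 × 7.366 × 10⁻⁴ / 114 = 6.3322 × 10⁻⁵ s⁻² ≈ 6.33 × 10⁻⁵ s⁻².

6.33 × 10⁻⁵ s⁻²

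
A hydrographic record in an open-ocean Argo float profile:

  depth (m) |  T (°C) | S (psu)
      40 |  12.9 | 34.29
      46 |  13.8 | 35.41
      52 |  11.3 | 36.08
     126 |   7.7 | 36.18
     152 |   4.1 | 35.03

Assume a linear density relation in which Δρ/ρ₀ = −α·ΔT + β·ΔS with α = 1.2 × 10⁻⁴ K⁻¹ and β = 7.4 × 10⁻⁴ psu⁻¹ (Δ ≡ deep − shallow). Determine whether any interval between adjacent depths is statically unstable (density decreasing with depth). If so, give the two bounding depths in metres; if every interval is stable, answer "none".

126–152 m

Evaluate Δρ/ρ₀ = −αΔT + βΔS across each adjacent pair:
  40–46 m: −αΔT+βΔS = −(1.2 × 10⁻⁴)(+0.9)+(7.4 × 10⁻⁴)(+1.12) = 7.2 × 10⁻⁴ → stable
  46–52 m: −αΔT+βΔS = −(1.2 × 10⁻⁴)(-2.5)+(7.4 × 10⁻⁴)(+0.67) = 8.0 × 10⁻⁴ → stable
  52–126 m: −αΔT+βΔS = −(1.2 × 10⁻⁴)(-3.6)+(7.4 × 10⁻⁴)(+0.10) = 5.1 × 10⁻⁴ → stable
  126–152 m: −αΔT+βΔS = −(1.2 × 10⁻⁴)(-3.6)+(7.4 × 10⁻⁴)(-1.15) = -4.2 × 10⁻⁴ → UNSTABLE
The 126–152 m interval has Δρ < 0: lighter water underlies denser water.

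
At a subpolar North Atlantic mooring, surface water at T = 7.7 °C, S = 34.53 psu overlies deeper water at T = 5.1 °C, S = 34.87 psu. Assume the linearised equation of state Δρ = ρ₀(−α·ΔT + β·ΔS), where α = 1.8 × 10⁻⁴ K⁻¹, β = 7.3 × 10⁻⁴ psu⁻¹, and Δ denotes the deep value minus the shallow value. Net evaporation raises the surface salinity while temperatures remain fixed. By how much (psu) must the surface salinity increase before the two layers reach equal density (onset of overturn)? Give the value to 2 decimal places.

0.98 psu

Neutral buoyancy requires −α(T_deep − T_surf) + β(S_deep − S_surf′) = 0.
S_surf′ = S_deep − (α/β)·ΔT = 34.87 − (1.8 × 10⁻⁴/7.3 × 10⁻⁴)·(-2.6) = 35.5111 psu.
Increase required: 35.5111 − 34.53 = 0.9811 psu.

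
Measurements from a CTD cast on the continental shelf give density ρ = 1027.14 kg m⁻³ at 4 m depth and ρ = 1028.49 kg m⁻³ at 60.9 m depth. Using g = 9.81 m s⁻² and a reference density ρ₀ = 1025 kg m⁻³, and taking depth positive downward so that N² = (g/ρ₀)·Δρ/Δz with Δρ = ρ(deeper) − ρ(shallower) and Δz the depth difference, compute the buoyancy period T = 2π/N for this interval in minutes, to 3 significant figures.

Δρ = 1028.49 − 1027.14 = 1.35 kg m⁻³ over Δz = 60.9 − 4 = 56.9 m.
N² = (9.81/1025) × (1.35/56.9) = 2.2707 × 10⁻⁴ s⁻².
N = √(2.2707 × 10⁻⁴) = 0.015069 rad s⁻¹, so T = 2π/N = 416.96 s = 6.9493 min ≈ 6.95 min.
A positive N² confirms static stability across the interval.

6.95 min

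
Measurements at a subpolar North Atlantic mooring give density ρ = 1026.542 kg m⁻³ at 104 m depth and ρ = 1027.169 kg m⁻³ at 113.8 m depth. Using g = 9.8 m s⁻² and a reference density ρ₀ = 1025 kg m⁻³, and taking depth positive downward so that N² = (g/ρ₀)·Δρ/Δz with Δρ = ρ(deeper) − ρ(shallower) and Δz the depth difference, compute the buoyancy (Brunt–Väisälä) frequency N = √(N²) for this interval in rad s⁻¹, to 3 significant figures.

Δρ = 1027.169 − 1026.542 = 0.627 kg m⁻³ over Δz = 113.8 − 104 = 9.8 m.
N² = (9.8/1025) × (0.627/9.8) = 6.1171 × 10⁻⁴ s⁻².
N = √(6.1171 × 10⁻⁴) = 0.024733 rad s⁻¹ ≈ 0.0247 rad s⁻¹.

0.0247 rad s⁻¹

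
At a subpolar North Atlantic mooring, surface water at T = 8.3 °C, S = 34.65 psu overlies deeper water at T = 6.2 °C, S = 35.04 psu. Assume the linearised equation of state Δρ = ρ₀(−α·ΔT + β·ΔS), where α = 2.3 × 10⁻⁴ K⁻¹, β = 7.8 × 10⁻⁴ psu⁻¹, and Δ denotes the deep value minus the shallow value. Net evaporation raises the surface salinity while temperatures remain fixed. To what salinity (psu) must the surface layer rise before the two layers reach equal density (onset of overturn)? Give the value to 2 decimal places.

Neutral buoyancy requires −α(T_deep − T_surf) + β(S_deep − S_surf′) = 0.
S_surf′ = S_deep − (α/β)·ΔT = 35.04 − (2.3 × 10⁻⁴/7.8 × 10⁻⁴)·(-2.1) = 35.6592 psu.
Increase required: 35.6592 − 34.65 = 1.0092 psu.

35.66 psu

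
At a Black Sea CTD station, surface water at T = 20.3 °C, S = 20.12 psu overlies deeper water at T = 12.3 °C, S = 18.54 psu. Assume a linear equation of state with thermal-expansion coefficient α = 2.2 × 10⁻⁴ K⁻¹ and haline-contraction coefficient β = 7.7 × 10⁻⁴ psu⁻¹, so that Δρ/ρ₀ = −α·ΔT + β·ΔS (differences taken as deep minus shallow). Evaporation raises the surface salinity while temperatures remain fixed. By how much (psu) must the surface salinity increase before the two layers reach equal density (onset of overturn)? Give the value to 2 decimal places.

Neutral buoyancy requires −α(T_deep − T_surf) + β(S_deep − S_surf′) = 0.
S_surf′ = S_deep − (α/β)·ΔT = 18.54 − (2.2 × 10⁻⁴/7.7 × 10⁻⁴)·(-8.0) = 20.8257 psu.
Increase required: 20.8257 − 20.12 = 0.7057 psu.

0.71 psu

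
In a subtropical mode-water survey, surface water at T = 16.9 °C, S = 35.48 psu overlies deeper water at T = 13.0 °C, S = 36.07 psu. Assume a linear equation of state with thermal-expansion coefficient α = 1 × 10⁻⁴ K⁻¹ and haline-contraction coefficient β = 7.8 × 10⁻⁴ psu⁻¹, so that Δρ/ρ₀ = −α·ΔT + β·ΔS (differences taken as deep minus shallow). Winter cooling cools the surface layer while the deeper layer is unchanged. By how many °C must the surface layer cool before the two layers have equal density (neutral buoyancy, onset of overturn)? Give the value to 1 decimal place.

8.5 °C

Neutral buoyancy requires Δρ = 0, i.e. −α(T_deep − T_surf′) + β(S_deep − S_surf) = 0.
T_surf′ = T_deep − (β/α)·ΔS = 13.0 − (7.8 × 10⁻⁴/1 × 10⁻⁴)·(+0.59) = 8.398 °C.
Cooling required: 16.9 − (8.398) = 8.502 °C.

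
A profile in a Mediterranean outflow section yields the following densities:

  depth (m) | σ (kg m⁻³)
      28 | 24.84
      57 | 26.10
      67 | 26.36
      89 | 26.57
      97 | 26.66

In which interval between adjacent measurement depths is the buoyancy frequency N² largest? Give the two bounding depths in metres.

28–57 m

Compute the density gradient over each adjacent pair:
  28–57 m: Δρ/Δz = 1.26/29 = 0.043 kg m⁻⁴
  57–67 m: Δρ/Δz = 0.26/10 = 0.026 kg m⁻⁴
  67–89 m: Δρ/Δz = 0.21/22 = 9.5 × 10⁻³ kg m⁻⁴
  89–97 m: Δρ/Δz = 0.09/8 = 0.011 kg m⁻⁴
The largest gradient is in the 28–57 m interval — the pycnocline.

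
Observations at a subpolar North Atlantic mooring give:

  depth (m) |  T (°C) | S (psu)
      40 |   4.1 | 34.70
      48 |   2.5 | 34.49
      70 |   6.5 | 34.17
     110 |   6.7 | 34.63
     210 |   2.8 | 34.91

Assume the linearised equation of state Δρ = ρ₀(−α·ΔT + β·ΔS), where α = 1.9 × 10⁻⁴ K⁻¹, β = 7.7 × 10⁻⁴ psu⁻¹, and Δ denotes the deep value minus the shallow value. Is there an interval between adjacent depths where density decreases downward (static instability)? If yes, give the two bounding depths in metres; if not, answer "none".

48–70 m

Evaluate Δρ/ρ₀ = −αΔT + βΔS across each adjacent pair:
  40–48 m: −αΔT+βΔS = −(1.9 × 10⁻⁴)(-1.6)+(7.7 × 10⁻⁴)(-0.21) = 1.4 × 10⁻⁴ → stable
  48–70 m: −αΔT+βΔS = −(1.9 × 10⁻⁴)(+4.0)+(7.7 × 10⁻⁴)(-0.32) = -1.0 × 10⁻³ → UNSTABLE
  70–110 m: −αΔT+βΔS = −(1.9 × 10⁻⁴)(+0.2)+(7.7 × 10⁻⁴)(+0.46) = 3.2 × 10⁻⁴ → stable
  110–210 m: −αΔT+βΔS = −(1.9 × 10⁻⁴)(-3.9)+(7.7 × 10⁻⁴)(+0.28) = 9.6 × 10⁻⁴ → stable
The 48–70 m interval has Δρ < 0: lighter water underlies denser water.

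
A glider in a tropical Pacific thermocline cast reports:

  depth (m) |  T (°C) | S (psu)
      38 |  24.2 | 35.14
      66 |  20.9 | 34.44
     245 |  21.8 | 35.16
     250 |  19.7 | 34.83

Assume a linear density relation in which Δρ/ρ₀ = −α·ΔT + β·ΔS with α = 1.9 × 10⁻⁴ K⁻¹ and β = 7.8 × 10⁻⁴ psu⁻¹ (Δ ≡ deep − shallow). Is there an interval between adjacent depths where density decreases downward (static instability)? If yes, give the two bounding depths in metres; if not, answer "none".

Evaluate Δρ/ρ₀ = −αΔT + βΔS across each adjacent pair:
  38–66 m: −αΔT+βΔS = −(1.9 × 10⁻⁴)(-3.3)+(7.8 × 10⁻⁴)(-0.70) = 8.1 × 10⁻⁵ → stable
  66–245 m: −αΔT+βΔS = −(1.9 × 10⁻⁴)(+0.9)+(7.8 × 10⁻⁴)(+0.72) = 3.9 × 10⁻⁴ → stable
  245–250 m: −αΔT+βΔS = −(1.9 × 10⁻⁴)(-2.1)+(7.8 × 10⁻⁴)(-0.33) = 1.4 × 10⁻⁴ → stable
Every interval has Δρ > 0: the column is stably stratified throughout.

none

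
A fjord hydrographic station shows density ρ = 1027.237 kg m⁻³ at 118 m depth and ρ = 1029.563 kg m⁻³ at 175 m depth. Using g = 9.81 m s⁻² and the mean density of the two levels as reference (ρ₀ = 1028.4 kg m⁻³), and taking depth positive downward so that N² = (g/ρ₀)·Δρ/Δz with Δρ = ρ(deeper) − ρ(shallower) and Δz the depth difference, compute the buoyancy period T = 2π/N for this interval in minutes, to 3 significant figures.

5.31 min

Δρ = 1029.563 − 1027.237 = 2.326 kg m⁻³ over Δz = 175 − 118 = 57 m.
N² = (9.81/1028.4) × (2.326/57) = 3.8926 × 10⁻⁴ s⁻².
N = √(3.8926 × 10⁻⁴) = 0.019730 rad s⁻¹, so T = 2π/N = 318.46 s = 5.3077 min ≈ 5.31 min.
A positive N² confirms static stability across the interval.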